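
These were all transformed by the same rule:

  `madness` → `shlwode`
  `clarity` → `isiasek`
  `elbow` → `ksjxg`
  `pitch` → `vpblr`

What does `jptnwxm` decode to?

dilemma

In madness: m→s is +6, a→h is +7, d→l is +8, n→w is +9 — the shift increases by 1 each position. The shift increases by 1 at each position, starting from +6: 6, 7, 8, ….
Reversing it on jptnwxm: j−6=d, p−7=i, t−8=l, n−9=e, w−10=m, x−11=m, m−12=a.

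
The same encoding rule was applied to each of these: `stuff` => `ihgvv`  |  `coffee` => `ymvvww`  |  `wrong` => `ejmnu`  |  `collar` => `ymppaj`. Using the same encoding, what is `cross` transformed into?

Treating letters as 0–25, the rule is x ↦ 25x + 0 (mod 26).
Applying it to cross: c(2)→25·2+0≡24=y; r(17)→25·17+0≡9=j; o(14)→25·14+0≡12=m; s(18)→25·18+0≡8=i; s(18)→25·18+0≡8=i (all mod 26).

yjmii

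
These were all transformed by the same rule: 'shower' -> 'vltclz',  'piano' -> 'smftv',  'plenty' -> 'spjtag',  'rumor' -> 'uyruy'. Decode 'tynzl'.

quite

Each letter shifts forward by (position + 3), i.e. 3, 4, 5, … — the shift grows by one for each successive letter.
Reversing it on tynzl: t−3=q, y−4=u, n−5=i, z−6=t, l−7=e.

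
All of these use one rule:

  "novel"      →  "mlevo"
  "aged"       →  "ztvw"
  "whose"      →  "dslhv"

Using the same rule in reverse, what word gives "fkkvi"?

Each pair mirrors across the alphabet (n↔m, o↔l, v↔e): positions sum to 25. This is the alphabet-reversal cipher (Atbash): a becomes z, b becomes y, etc.
Undoing it on fkkvi: f↔u, k↔p, k↔p, v↔e, i↔r.

upper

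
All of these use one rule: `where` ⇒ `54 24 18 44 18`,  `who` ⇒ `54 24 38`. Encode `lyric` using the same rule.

w(#23)→54 and h(#8)→24: differences scale by 2, so n = 2·pos + 8. Each letter becomes 2×(its alphabet position, a=1..z=26) + 8.
Applying it to lyric: l=12→32, y=25→58, r=18→44, i=9→26, c=3→14.

32 58 44 26 14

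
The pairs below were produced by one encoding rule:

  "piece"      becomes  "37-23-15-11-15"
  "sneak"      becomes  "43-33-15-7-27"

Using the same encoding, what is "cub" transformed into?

11-47-9

p(#16)→37 and i(#9)→23: differences scale by 2, so n = 2·pos + 5. With a=1..z=26, the number is 2·pos + 5.
On cub: c=3→11, u=21→47, b=2→9.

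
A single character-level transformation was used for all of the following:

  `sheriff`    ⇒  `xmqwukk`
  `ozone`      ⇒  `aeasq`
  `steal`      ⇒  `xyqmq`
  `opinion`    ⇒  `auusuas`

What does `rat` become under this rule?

wmy

The shift depends on letter class: consonant s→x is +5, but vowel e→q is +12. Two shifts are in play — +12 for a/e/i/o/u, +5 for every other letter.
For rat: r(cons)+5=w, a(vowel)+12=m, t(cons)+5=y.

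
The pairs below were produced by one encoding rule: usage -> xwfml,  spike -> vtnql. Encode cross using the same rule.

In usage: u→x is +3, s→w is +4, a→f is +5, g→m is +6 — the shift increases by 1 each position. Each letter shifts forward by (position + 3), i.e. 3, 4, 5, … — the shift grows by one for each successive letter.
For cross: c+3=f, r+4=v, o+5=t, s+6=y, s+7=z.

fvtyz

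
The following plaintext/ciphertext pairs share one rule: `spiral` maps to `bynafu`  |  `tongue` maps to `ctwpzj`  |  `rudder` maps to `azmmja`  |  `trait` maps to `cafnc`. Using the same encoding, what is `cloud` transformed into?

The shift depends on letter class: consonant s→b is +9, but vowel i→n is +5. Two shifts are in play — +5 for a/e/i/o/u, +9 for every other letter.
On cloud: c(cons)+9=l, l(cons)+9=u, o(vowel)+5=t, u(vowel)+5=z, d(cons)+9=m.

lutzm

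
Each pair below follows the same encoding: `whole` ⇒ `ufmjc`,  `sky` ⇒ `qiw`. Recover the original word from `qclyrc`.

senate

Every letter moves 24 places later in the alphabet, wrapping around z→a.
Decoding qclyrc: q−24=s, c−24=e, l−24=n, y−24=a, r−24=t, c−24=e.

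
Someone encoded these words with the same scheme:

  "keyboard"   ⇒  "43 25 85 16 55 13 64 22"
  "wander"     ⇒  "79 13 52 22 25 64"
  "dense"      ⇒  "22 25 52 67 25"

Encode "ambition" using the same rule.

13 49 16 37 70 37 55 52

k(#11)→43 and e(#5)→25: differences scale by 3, so n = 3·pos + 10. With a=1..z=26, the number is 3·pos + 10.
For ambition: a=1→13, m=13→49, b=2→16, i=9→37, t=20→70, i=9→37, o=15→55, n=14→52.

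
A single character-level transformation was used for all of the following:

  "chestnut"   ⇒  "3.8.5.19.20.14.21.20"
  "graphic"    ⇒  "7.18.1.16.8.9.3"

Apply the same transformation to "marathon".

13.1.18.1.20.8.15.14

Letters become their 1-indexed alphabet positions: a=1 … z=26.
On marathon: m=13→13, a=1→1, r=18→18, a=1→1, t=20→20, h=8→8, o=15→15, n=14→14.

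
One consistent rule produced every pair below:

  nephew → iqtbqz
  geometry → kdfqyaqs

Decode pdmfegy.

The output letters match the input read backwards, each shifted +12: nephew reversed is wehpen. Two steps: reverse the string, then apply a Caesar shift of +12.
Decoding pdmfegy: shift back: p−12=d, d−12=r, m−12=a, f−12=t, e−12=s, g−12=u, y−12=m → dratsum; then reverse → mustard.

mustard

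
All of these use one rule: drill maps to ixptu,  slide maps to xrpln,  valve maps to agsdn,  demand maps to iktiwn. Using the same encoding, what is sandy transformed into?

In drill: d→i is +5, r→x is +6, i→p is +7, l→t is +8 — the shift increases by 1 each position. Letter i (0-indexed) is shifted by i+5, so successive shifts are 5, 6, 7, ….
On sandy: s+5=x, a+6=g, n+7=u, d+8=l, y+9=h.

xgulh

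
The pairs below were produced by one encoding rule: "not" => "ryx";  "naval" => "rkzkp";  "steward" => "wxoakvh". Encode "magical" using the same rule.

The shift depends on letter class: consonant n→r is +4, but vowel o→y is +10. Two shifts are in play — +10 for a/e/i/o/u, +4 for every other letter.
Applying it to magical: m(cons)+4=q, a(vowel)+10=k, g(cons)+4=k, i(vowel)+10=s, c(cons)+4=g, a(vowel)+10=k, l(cons)+4=p.

qkksgkp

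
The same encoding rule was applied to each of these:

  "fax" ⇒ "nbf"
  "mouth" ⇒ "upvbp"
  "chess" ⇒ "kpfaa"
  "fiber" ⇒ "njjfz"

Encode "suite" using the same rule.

avjbf

Vowels shift forward by 1 and consonants shift forward by 8.
For suite: s(cons)+8=a, u(vowel)+1=v, i(vowel)+1=j, t(cons)+8=b, e(vowel)+1=f.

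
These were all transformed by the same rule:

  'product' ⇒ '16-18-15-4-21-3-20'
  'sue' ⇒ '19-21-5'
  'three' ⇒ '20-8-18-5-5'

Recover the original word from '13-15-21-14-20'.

p is letter #16 and maps to 16: an offset of 0. Letters become their 1-indexed alphabet positions: a=1 … z=26.
Reversing it on 13-15-21-14-20: 13=m, 15=o, 21=u, 14=n, 20=t.

mount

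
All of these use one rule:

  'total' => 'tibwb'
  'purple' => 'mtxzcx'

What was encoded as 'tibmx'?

petal

The output letters match the input read backwards, each shifted +8: total reversed is latot. Read the word backwards and shift each letter +8.
Decoding tibmx: shift back: t−8=l, i−8=a, b−8=t, m−8=e, x−8=p → latep; then reverse → petal.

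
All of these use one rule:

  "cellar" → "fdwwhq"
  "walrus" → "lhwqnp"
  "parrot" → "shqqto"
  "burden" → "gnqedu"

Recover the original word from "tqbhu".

c(2)→f(5) and e(4)→d(3) fit y≡25x+7 (mod 26); the inverse of 25 mod 26 is 25. This is an affine cipher: with a=0,…,z=25, each position x becomes (25x+7) mod 26.
Decoding tqbhu: t(19)→25·(19−7)≡14=o; q(16)→25·(16−7)≡17=r; b(1)→25·(1−7)≡6=g; h(7)→25·(7−7)≡0=a; u(20)→25·(20−7)≡13=n (all mod 26).

organ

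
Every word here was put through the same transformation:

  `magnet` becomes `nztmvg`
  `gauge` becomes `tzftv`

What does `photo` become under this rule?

Each pair mirrors across the alphabet (m↔n, a↔z, g↔t): positions sum to 25. Each letter is replaced by its mirror in the alphabet: a↔z, b↔y, c↔x, and so on (the Atbash cipher).
On photo: p↔k, h↔s, o↔l, t↔g, o↔l.

kslgl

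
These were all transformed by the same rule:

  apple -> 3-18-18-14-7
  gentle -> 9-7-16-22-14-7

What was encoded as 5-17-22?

a is letter #1 and maps to 3: an offset of 2. Letters become their 1-based position plus 2 (so a→3, b→4, …).
Reversing it on 5-17-22: 5→(5−2)÷1=3=c, 17→(17−2)÷1=15=o, 22→(22−2)÷1=20=t.

cot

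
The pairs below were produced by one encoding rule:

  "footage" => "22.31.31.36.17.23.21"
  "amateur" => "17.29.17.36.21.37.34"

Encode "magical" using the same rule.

f is letter #6 and maps to 22: an offset of 16. Letters become their 1-based position plus 16 (so a→17, b→18, …).
Applying it to magical: m=13→29, a=1→17, g=7→23, i=9→25, c=3→19, a=1→17, l=12→28.

29.17.23.25.19.17.28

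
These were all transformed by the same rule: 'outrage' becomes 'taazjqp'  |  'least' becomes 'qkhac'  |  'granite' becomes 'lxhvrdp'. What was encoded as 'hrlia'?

In outrage: o→t is +5, u→a is +6, t→a is +7, r→z is +8 — the shift increases by 1 each position. The shift increases by 1 at each position, starting from +5: 5, 6, 7, ….
Reversing it on hrlia: h−5=c, r−6=l, l−7=e, i−8=a, a−9=r.

clear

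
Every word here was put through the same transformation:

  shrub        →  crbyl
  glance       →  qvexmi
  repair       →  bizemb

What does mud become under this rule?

wyn

The shift depends on letter class: consonant s→c is +10, but vowel u→y is +4. Two shifts are in play — +4 for a/e/i/o/u, +10 for every other letter.
Applying it to mud: m(cons)+10=w, u(vowel)+4=y, d(cons)+10=n.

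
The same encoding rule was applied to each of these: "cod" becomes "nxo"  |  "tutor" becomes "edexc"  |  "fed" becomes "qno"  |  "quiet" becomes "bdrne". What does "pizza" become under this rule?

The rule splits by letter class: vowels +9, consonants +11.
Applying it to pizza: p(cons)+11=a, i(vowel)+9=r, z(cons)+11=k, z(cons)+11=k, a(vowel)+9=j.

arkkj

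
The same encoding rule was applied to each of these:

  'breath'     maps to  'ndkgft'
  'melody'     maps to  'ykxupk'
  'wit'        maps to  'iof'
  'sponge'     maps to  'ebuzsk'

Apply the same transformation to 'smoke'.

eyuwk

Two shifts are in play — +6 for a/e/i/o/u, +12 for every other letter.
Applying it to smoke: s(cons)+12=e, m(cons)+12=y, o(vowel)+6=u, k(cons)+12=w, e(vowel)+6=k.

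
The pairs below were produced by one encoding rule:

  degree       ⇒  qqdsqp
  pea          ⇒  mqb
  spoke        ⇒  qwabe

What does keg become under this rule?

The output letters match the input read backwards, each shifted +12: degree reversed is eerged. The word is reversed, then every letter is shifted forward by 12.
On keg: reverse → gek; then shift: g+12=s, e+12=q, k+12=w.

sqw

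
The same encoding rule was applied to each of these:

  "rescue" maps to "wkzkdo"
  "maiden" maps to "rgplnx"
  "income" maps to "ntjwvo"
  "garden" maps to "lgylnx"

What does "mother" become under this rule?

Each letter shifts forward by (position + 5), i.e. 5, 6, 7, … — the shift grows by one for each successive letter.
On mother: m+5=r, o+6=u, t+7=a, h+8=p, e+9=n, r+10=b.

ruapnb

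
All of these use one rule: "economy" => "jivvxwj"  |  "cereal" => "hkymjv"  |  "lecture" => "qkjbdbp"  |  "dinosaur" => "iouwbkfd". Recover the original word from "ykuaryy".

tension

Letter i (0-indexed) is shifted by i+5, so successive shifts are 5, 6, 7, ….
Reversing it on ykuaryy: y−5=t, k−6=e, u−7=n, a−8=s, r−9=i, y−10=o, y−11=n.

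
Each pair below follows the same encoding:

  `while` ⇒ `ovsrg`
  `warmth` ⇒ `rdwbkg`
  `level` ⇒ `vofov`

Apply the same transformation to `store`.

obydc

The output letters match the input read backwards, each shifted +10: while reversed is elihw. The word is reversed, then every letter is shifted forward by 10.
For store: reverse → erots; then shift: e+10=o, r+10=b, o+10=y, t+10=d, s+10=c.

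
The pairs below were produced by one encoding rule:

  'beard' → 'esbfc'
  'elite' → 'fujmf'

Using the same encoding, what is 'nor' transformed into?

spo

Two steps: reverse the string, then apply a Caesar shift of +1.
For nor: reverse → ron; then shift: r+1=s, o+1=p, n+1=o.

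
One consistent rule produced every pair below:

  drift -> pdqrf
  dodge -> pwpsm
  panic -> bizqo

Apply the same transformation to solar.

The rule splits by letter class: vowels +8, consonants +12.
Applying it to solar: s(cons)+12=e, o(vowel)+8=w, l(cons)+12=x, a(vowel)+8=i, r(cons)+12=d.

ewxid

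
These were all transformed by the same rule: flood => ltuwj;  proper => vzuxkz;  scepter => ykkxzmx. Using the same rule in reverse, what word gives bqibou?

Shifts by position in flood: pos 0: f→l (+6), pos 1: l→t (+8), pos 2: o→u (+6), pos 3: o→w (+8) — repeating every 2. A repeating key of period 2 is used — shifts +6, +8 over and over.
Undoing it on bqibou: b−6=v, q−8=i, i−6=c, b−8=t, o−6=i, u−8=m.

victim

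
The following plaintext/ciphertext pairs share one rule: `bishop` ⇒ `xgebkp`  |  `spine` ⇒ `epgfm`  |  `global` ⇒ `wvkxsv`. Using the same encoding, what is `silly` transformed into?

egvvi

b(1)→x(23) and i(8)→g(6) fit y≡5x+18 (mod 26); the inverse of 5 mod 26 is 21. This is an affine cipher: with a=0,…,z=25, each position x becomes (5x+18) mod 26.
Applying it to silly: s(18)→5·18+18≡4=e; i(8)→5·8+18≡6=g; l(11)→5·11+18≡21=v; l(11)→5·11+18≡21=v; y(24)→5·24+18≡8=i (all mod 26).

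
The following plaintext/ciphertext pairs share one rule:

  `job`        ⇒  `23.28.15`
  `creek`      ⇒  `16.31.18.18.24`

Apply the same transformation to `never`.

Letters become their 1-based position plus 13 (so a→14, b→15, …).
Applying it to never: n=14→27, e=5→18, v=22→35, e=5→18, r=18→31.

27.18.35.18.31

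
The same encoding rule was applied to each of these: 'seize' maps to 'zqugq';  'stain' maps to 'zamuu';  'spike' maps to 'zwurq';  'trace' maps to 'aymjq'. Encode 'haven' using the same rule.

omcqu

The shift depends on letter class: consonant s→z is +7, but vowel e→q is +12. The rule splits by letter class: vowels +12, consonants +7.
For haven: h(cons)+7=o, a(vowel)+12=m, v(cons)+7=c, e(vowel)+12=q, n(cons)+7=u.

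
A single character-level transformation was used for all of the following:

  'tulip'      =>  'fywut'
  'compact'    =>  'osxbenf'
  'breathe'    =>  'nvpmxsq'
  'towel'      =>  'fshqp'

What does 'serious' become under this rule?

eicusfe

Shifts by position in tulip: pos 0: t→f (+12), pos 1: u→y (+4), pos 2: l→w (+11), pos 3: i→u (+12), pos 4: p→t (+4) — repeating every 3. A repeating key of period 3 is used — shifts +12, +4, +11 over and over.
On serious: s+12=e, e+4=i, r+11=c, i+12=u, o+4=s, u+11=f, s+12=e.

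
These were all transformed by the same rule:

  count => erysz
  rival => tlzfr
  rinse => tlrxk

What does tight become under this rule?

vlkmz

In count: c→e is +2, o→r is +3, u→y is +4, n→s is +5 — the shift increases by 1 each position. The shift increases by 1 at each position, starting from +2: 2, 3, 4, ….
On tight: t+2=v, i+3=l, g+4=k, h+5=m, t+6=z.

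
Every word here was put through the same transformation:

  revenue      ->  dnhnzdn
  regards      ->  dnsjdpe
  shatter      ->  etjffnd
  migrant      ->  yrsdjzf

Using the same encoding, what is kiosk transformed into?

wrxew

The shift depends on letter class: consonant r→d is +12, but vowel e→n is +9. Vowels shift forward by 9 and consonants shift forward by 12.
Applying it to kiosk: k(cons)+12=w, i(vowel)+9=r, o(vowel)+9=x, s(cons)+12=e, k(cons)+12=w.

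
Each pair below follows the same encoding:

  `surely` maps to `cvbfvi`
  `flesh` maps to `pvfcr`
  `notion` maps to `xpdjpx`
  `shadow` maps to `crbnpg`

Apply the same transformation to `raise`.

Vowels shift forward by 1 and consonants shift forward by 10.
For raise: r(cons)+10=b, a(vowel)+1=b, i(vowel)+1=j, s(cons)+10=c, e(vowel)+1=f.

bbjcf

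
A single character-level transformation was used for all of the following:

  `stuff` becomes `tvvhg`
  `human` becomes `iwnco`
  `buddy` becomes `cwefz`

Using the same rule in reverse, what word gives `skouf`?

rinse

The shifts repeat in a cycle of length 2: positions 0,1,… shift by +1, +2, then the pattern repeats.
Decoding skouf: s−1=r, k−2=i, o−1=n, u−2=s, f−1=e.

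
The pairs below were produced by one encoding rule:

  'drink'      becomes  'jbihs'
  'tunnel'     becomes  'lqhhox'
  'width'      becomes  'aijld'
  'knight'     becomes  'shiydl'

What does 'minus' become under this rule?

cihqg

d(3)→j(9) and r(17)→b(1) fit y≡5x+20 (mod 26); the inverse of 5 mod 26 is 21. This is an affine cipher: with a=0,…,z=25, each position x becomes (5x+20) mod 26.
Applying it to minus: m(12)→5·12+20≡2=c; i(8)→5·8+20≡8=i; n(13)→5·13+20≡7=h; u(20)→5·20+20≡16=q; s(18)→5·18+20≡6=g (all mod 26).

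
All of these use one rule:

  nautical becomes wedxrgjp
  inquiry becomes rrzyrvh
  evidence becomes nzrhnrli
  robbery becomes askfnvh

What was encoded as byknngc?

Shifts by position in nautical: pos 0: n→w (+9), pos 1: a→e (+4), pos 2: u→d (+9), pos 3: t→x (+4) — repeating every 2. It's a Vigenère-style cipher with numeric key [9,4]: position i shifts by key[i mod 2].
Undoing it on byknngc: b−9=s, y−4=u, k−9=b, n−4=j, n−9=e, g−4=c, c−9=t.

subject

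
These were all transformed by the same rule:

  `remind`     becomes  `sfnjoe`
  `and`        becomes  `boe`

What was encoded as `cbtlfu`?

This is a Caesar cipher with shift 1.
Undoing it on cbtlfu: c−1=b, b−1=a, t−1=s, l−1=k, f−1=e, u−1=t.

basket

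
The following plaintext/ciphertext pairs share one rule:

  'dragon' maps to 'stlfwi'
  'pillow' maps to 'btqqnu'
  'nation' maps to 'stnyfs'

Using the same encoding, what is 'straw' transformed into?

The output letters match the input read backwards, each shifted +5: dragon reversed is nogard. The word is reversed, then every letter is shifted forward by 5.
For straw: reverse → warts; then shift: w+5=b, a+5=f, r+5=w, t+5=y, s+5=x.

bfwyx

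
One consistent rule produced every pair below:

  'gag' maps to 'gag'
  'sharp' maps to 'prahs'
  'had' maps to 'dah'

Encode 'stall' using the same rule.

llats

The output letters match the input read backwards: gag reversed is gag. It's just the letters in reverse order.
On stall: reverse → llats.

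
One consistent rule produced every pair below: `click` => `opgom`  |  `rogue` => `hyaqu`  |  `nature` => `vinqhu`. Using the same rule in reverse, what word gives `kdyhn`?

short

c(2)→o(14) and l(11)→p(15) fit y≡3x+8 (mod 26); the inverse of 3 mod 26 is 9. This is an affine cipher: with a=0,…,z=25, each position x becomes (3x+8) mod 26.
Undoing it on kdyhn: k(10)→9·(10−8)≡18=s; d(3)→9·(3−8)≡7=h; y(24)→9·(24−8)≡14=o; h(7)→9·(7−8)≡17=r; n(13)→9·(13−8)≡19=t (all mod 26).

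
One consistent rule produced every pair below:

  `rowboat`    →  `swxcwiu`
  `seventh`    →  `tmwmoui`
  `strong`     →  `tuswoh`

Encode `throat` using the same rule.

The shift depends on letter class: consonant r→s is +1, but vowel o→w is +8. Vowels shift forward by 8 and consonants shift forward by 1.
For throat: t(cons)+1=u, h(cons)+1=i, r(cons)+1=s, o(vowel)+8=w, a(vowel)+8=i, t(cons)+1=u.

uiswiu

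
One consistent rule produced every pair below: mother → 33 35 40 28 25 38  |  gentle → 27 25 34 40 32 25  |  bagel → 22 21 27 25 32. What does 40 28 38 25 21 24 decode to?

thread

m is letter #13 and maps to 33: an offset of 20. The number is (letter's place in the alphabet, a=1) + 20.
Decoding 40 28 38 25 21 24: 40→(40−20)÷1=20=t, 28→(28−20)÷1=8=h, 38→(38−20)÷1=18=r, 25→(25−20)÷1=5=e, 21→(21−20)÷1=1=a, 24→(24−20)÷1=4=d.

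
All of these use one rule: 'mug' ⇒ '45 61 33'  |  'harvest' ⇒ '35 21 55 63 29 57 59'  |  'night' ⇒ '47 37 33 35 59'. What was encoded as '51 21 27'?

pad

With a=1..z=26, the number is 2·pos + 19.
Reversing it on 51 21 27: 51→(51−19)÷2=16=p, 21→(21−19)÷2=1=a, 27→(27−19)÷2=4=d.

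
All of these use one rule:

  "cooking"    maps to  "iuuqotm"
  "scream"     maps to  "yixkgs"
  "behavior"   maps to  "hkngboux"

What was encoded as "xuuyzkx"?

rooster

Compare letters: c→i is +6, o→u is +6, o→u is +6 — a constant shift. Each letter is shifted forward by 6 in the alphabet (a Caesar shift of +6).
Undoing it on xuuyzkx: x−6=r, u−6=o, u−6=o, y−6=s, z−6=t, k−6=e, x−6=r.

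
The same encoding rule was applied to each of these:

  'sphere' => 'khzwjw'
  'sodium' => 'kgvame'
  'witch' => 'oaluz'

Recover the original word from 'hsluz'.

patch

This is a Caesar cipher with shift 18.
Decoding hsluz: h−18=p, s−18=a, l−18=t, u−18=c, z−18=h.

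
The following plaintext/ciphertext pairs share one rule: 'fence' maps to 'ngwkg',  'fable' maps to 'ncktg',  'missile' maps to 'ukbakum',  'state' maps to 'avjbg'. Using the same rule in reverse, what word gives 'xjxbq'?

photo

The shifts repeat in a cycle of length 3: positions 0,1,… shift by +8, +2, +9, then the pattern repeats.
Reversing it on xjxbq: x−8=p, j−2=h, x−9=o, b−8=t, q−2=o.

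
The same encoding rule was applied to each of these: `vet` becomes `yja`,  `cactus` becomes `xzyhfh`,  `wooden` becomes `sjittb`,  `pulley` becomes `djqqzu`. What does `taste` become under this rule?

jyxfy

The output letters match the input read backwards, each shifted +5: vet reversed is tev. Two steps: reverse the string, then apply a Caesar shift of +5.
For taste: reverse → etsat; then shift: e+5=j, t+5=y, s+5=x, a+5=f, t+5=y.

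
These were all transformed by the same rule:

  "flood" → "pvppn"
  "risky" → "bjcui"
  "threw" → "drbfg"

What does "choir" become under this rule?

The shift depends on letter class: consonant f→p is +10, but vowel o→p is +1. Vowels shift forward by 1 and consonants shift forward by 10.
On choir: c(cons)+10=m, h(cons)+10=r, o(vowel)+1=p, i(vowel)+1=j, r(cons)+10=b.

mrpjb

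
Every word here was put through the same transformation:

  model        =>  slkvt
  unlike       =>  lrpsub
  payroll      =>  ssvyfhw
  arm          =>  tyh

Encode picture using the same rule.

Two steps: reverse the string, then apply a Caesar shift of +7.
Applying it to picture: reverse → erutcip; then shift: e+7=l, r+7=y, u+7=b, t+7=a, c+7=j, i+7=p, p+7=w.

lybajpw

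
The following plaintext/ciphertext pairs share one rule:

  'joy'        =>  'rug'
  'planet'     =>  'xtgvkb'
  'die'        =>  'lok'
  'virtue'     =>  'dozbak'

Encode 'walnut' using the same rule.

egtvab

Vowels shift forward by 6 and consonants shift forward by 8.
For walnut: w(cons)+8=e, a(vowel)+6=g, l(cons)+8=t, n(cons)+8=v, u(vowel)+6=a, t(cons)+8=b.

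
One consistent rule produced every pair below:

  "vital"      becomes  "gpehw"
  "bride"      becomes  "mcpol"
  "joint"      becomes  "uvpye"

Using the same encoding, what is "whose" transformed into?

The shift depends on letter class: consonant v→g is +11, but vowel i→p is +7. Vowels shift forward by 7 and consonants shift forward by 11.
Applying it to whose: w(cons)+11=h, h(cons)+11=s, o(vowel)+7=v, s(cons)+11=d, e(vowel)+7=l.

hsvdl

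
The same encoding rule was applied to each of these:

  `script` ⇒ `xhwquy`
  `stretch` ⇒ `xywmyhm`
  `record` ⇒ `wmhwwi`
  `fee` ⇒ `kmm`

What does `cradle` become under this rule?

hwiiqm

The shift depends on letter class: consonant s→x is +5, but vowel i→q is +8. Two shifts are in play — +8 for a/e/i/o/u, +5 for every other letter.
Applying it to cradle: c(cons)+5=h, r(cons)+5=w, a(vowel)+8=i, d(cons)+5=i, l(cons)+5=q, e(vowel)+8=m.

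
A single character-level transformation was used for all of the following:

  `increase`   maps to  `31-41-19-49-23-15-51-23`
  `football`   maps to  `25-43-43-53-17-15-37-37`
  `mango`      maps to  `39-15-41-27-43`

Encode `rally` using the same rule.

49-15-37-37-63

i(#9)→31 and n(#14)→41: differences scale by 2, so n = 2·pos + 13. The formula is n = 2×(alphabet index, a=1) + 13.
For rally: r=18→49, a=1→15, l=12→37, l=12→37, y=25→63.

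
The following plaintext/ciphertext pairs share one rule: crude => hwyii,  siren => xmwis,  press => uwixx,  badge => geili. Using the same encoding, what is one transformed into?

The rule splits by letter class: vowels +4, consonants +5.
For one: o(vowel)+4=s, n(cons)+5=s, e(vowel)+4=i.

ssi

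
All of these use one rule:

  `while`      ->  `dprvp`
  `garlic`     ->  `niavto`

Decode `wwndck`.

In while: w→d is +7, h→p is +8, i→r is +9, l→v is +10 — the shift increases by 1 each position. Each letter shifts forward by (position + 7), i.e. 7, 8, 9, … — the shift grows by one for each successive letter.
Decoding wwndck: w−7=p, w−8=o, n−9=e, d−10=t, c−11=r, k−12=y.

poetry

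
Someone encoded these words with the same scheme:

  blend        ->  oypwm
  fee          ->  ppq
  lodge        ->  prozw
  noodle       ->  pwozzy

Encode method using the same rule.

ozsepx

The output letters match the input read backwards, each shifted +11: blend reversed is dnelb. The word is reversed, then every letter is shifted forward by 11.
On method: reverse → dohtem; then shift: d+11=o, o+11=z, h+11=s, t+11=e, e+11=p, m+11=x.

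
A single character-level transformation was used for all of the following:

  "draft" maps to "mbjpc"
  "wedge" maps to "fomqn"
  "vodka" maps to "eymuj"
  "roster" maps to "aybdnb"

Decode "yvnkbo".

Shifts by position in draft: pos 0: d→m (+9), pos 1: r→b (+10), pos 2: a→j (+9), pos 3: f→p (+10) — repeating every 2. It's a Vigenère-style cipher with numeric key [9,10]: position i shifts by key[i mod 2].
Undoing it on yvnkbo: y−9=p, v−10=l, n−9=e, k−10=a, b−9=s, o−10=e.

please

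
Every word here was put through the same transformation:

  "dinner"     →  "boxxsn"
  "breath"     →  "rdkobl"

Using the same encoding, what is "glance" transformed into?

Read the word backwards and shift each letter +10.
On glance: reverse → ecnalg; then shift: e+10=o, c+10=m, n+10=x, a+10=k, l+10=v, g+10=q.

omxkvq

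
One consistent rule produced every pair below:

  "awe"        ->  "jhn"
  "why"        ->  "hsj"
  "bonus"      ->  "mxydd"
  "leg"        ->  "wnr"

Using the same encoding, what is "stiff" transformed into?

The shift depends on letter class: consonant w→h is +11, but vowel a→j is +9. Two shifts are in play — +9 for a/e/i/o/u, +11 for every other letter.
For stiff: s(cons)+11=d, t(cons)+11=e, i(vowel)+9=r, f(cons)+11=q, f(cons)+11=q.

derqq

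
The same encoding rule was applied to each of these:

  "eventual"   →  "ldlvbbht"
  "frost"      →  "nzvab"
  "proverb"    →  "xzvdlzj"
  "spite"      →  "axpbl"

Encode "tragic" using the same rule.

The shift depends on letter class: consonant v→d is +8, but vowel e→l is +7. The rule splits by letter class: vowels +7, consonants +8.
On tragic: t(cons)+8=b, r(cons)+8=z, a(vowel)+7=h, g(cons)+8=o, i(vowel)+7=p, c(cons)+8=k.

bzhopk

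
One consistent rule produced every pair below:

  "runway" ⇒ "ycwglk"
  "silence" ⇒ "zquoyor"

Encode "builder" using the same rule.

In runway: r→y is +7, u→c is +8, n→w is +9, w→g is +10 — the shift increases by 1 each position. Each letter shifts forward by (position + 7), i.e. 7, 8, 9, … — the shift grows by one for each successive letter.
For builder: b+7=i, u+8=c, i+9=r, l+10=v, d+11=o, e+12=q, r+13=e.

icrvoqe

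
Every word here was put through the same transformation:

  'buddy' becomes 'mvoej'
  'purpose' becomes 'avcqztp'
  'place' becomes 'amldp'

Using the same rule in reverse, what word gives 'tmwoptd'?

illness

Shifts by position in buddy: pos 0: b→m (+11), pos 1: u→v (+1), pos 2: d→o (+11), pos 3: d→e (+1) — repeating every 2. It's a Vigenère-style cipher with numeric key [11,1]: position i shifts by key[i mod 2].
Decoding tmwoptd: t−11=i, m−1=l, w−11=l, o−1=n, p−11=e, t−1=s, d−11=s.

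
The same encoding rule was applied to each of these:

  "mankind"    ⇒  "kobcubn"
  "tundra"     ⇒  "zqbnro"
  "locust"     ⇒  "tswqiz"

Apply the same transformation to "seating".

ieozubm

m(12)→k(10) and a(0)→o(14) fit y≡17x+14 (mod 26); the inverse of 17 mod 26 is 23. Each letter's alphabet position (a=0..z=25) is mapped through 17·x+14 mod 26 — an affine cipher.
For seating: s(18)→17·18+14≡8=i; e(4)→17·4+14≡4=e; a(0)→17·0+14≡14=o; t(19)→17·19+14≡25=z; i(8)→17·8+14≡20=u; n(13)→17·13+14≡1=b; g(6)→17·6+14≡12=m (all mod 26).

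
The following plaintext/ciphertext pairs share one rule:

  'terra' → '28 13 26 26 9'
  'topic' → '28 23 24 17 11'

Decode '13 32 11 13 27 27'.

excess

Each letter is replaced by its alphabet position (a=1..z=26) + 8.
Undoing it on 13 32 11 13 27 27: 13→(13−8)÷1=5=e, 32→(32−8)÷1=24=x, 11→(11−8)÷1=3=c, 13→(13−8)÷1=5=e, 27→(27−8)÷1=19=s, 27→(27−8)÷1=19=s.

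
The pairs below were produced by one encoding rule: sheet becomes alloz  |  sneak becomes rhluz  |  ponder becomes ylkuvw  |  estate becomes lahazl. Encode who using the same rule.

vod

The output letters match the input read backwards, each shifted +7: sheet reversed is teehs. Two steps: reverse the string, then apply a Caesar shift of +7.
For who: reverse → ohw; then shift: o+7=v, h+7=o, w+7=d.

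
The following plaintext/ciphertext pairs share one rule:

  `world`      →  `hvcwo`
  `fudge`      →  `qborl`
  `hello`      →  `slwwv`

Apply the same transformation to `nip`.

ypa

The shift depends on letter class: consonant w→h is +11, but vowel o→v is +7. Vowels shift forward by 7 and consonants shift forward by 11.
On nip: n(cons)+11=y, i(vowel)+7=p, p(cons)+11=a.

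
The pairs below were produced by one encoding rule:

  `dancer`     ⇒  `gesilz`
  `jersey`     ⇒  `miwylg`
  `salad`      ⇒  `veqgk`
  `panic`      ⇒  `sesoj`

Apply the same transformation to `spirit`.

In dancer: d→g is +3, a→e is +4, n→s is +5, c→i is +6 — the shift increases by 1 each position. Letter i (0-indexed) is shifted by i+3, so successive shifts are 3, 4, 5, ….
For spirit: s+3=v, p+4=t, i+5=n, r+6=x, i+7=p, t+8=b.

vtnxpb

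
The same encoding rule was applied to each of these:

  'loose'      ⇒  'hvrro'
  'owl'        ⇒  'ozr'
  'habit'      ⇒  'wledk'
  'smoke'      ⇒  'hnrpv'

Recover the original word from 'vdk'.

The output letters match the input read backwards, each shifted +3: loose reversed is esool. Read the word backwards and shift each letter +3.
Decoding vdk: shift back: v−3=s, d−3=a, k−3=h → sah; then reverse → has.

has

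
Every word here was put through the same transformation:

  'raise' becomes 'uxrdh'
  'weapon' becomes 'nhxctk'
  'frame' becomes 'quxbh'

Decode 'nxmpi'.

r(17)→u(20) and a(0)→x(23) fit y≡9x+23 (mod 26); the inverse of 9 mod 26 is 3. Each letter's alphabet position (a=0..z=25) is mapped through 9·x+23 mod 26 — an affine cipher.
Decoding nxmpi: n(13)→3·(13−23)≡22=w; x(23)→3·(23−23)≡0=a; m(12)→3·(12−23)≡19=t; p(15)→3·(15−23)≡2=c; i(8)→3·(8−23)≡7=h (all mod 26).

watch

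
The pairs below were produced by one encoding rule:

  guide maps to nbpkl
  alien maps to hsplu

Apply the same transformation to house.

Compare letters: g→n is +7, u→b is +7, i→p is +7 — a constant shift. This is a Caesar cipher with shift 7.
For house: h+7=o, o+7=v, u+7=b, s+7=z, e+7=l.

ovbzl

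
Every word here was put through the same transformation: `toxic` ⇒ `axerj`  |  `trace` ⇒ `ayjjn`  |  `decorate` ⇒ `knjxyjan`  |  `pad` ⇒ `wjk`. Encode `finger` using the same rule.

The shift depends on letter class: consonant t→a is +7, but vowel o→x is +9. Vowels shift forward by 9 and consonants shift forward by 7.
Applying it to finger: f(cons)+7=m, i(vowel)+9=r, n(cons)+7=u, g(cons)+7=n, e(vowel)+9=n, r(cons)+7=y.

mrunny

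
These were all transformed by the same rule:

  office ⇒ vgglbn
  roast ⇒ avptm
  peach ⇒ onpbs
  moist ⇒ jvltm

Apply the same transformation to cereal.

o(14)→v(21) and f(5)→g(6) fit y≡19x+15 (mod 26); the inverse of 19 mod 26 is 11. This is an affine cipher: with a=0,…,z=25, each position x becomes (19x+15) mod 26.
For cereal: c(2)→19·2+15≡1=b; e(4)→19·4+15≡13=n; r(17)→19·17+15≡0=a; e(4)→19·4+15≡13=n; a(0)→19·0+15≡15=p; l(11)→19·11+15≡16=q (all mod 26).

bnanpq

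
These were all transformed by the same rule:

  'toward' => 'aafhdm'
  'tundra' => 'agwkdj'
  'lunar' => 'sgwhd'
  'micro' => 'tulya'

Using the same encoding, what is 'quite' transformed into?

xgraq

Shifts by position in toward: pos 0: t→a (+7), pos 1: o→a (+12), pos 2: w→f (+9), pos 3: a→h (+7), pos 4: r→d (+12), pos 5: d→m (+9) — repeating every 3. A repeating key of period 3 is used — shifts +7, +12, +9 over and over.
On quite: q+7=x, u+12=g, i+9=r, t+7=a, e+12=q.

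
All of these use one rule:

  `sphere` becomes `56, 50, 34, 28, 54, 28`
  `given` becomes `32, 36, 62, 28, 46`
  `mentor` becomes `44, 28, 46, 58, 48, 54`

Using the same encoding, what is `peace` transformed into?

50, 28, 20, 24, 28

The formula is n = 2×(alphabet index, a=1) + 18.
On peace: p=16→50, e=5→28, a=1→20, c=3→24, e=5→28.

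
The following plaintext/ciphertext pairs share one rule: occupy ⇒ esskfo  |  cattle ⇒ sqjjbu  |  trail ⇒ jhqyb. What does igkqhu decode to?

Compare letters: o→e is +16, c→s is +16, c→s is +16 — a constant shift. Each letter is shifted forward by 16 in the alphabet (a Caesar shift of +16).
Decoding igkqhu: i−16=s, g−16=q, k−16=u, q−16=a, h−16=r, u−16=e.

square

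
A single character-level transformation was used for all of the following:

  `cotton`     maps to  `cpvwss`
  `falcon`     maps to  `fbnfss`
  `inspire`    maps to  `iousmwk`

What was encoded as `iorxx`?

In cotton: c→c is +0, o→p is +1, t→v is +2, t→w is +3 — the shift increases by 1 each position. Each letter shifts forward by its position index (0, 1, 2, …) — the shift grows by one for each successive letter.
Reversing it on iorxx: i−0=i, o−1=n, r−2=p, x−3=u, x−4=t.

input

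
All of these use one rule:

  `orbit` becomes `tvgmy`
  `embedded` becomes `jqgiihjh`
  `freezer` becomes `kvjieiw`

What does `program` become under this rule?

uvtkwer

Shifts by position in orbit: pos 0: o→t (+5), pos 1: r→v (+4), pos 2: b→g (+5), pos 3: i→m (+4) — repeating every 2. The shifts repeat in a cycle of length 2: positions 0,1,… shift by +5, +4, then the pattern repeats.
For program: p+5=u, r+4=v, o+5=t, g+4=k, r+5=w, a+4=e, m+5=r.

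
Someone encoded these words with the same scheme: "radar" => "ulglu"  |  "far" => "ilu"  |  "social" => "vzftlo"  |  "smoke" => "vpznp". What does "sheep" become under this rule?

vkpps

Two shifts are in play — +11 for a/e/i/o/u, +3 for every other letter.
For sheep: s(cons)+3=v, h(cons)+3=k, e(vowel)+11=p, e(vowel)+11=p, p(cons)+3=s.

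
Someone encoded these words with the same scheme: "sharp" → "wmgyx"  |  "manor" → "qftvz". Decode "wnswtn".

Letter i (0-indexed) is shifted by i+4, so successive shifts are 4, 5, 6, ….
Decoding wnswtn: w−4=s, n−5=i, s−6=m, w−7=p, t−8=l, n−9=e.

simple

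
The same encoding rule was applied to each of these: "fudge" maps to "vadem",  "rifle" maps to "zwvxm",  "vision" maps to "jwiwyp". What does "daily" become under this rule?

dcwxk

f(5)→v(21) and u(20)→a(0) fit y≡9x+2 (mod 26); the inverse of 9 mod 26 is 3. Each letter's alphabet position (a=0..z=25) is mapped through 9·x+2 mod 26 — an affine cipher.
On daily: d(3)→9·3+2≡3=d; a(0)→9·0+2≡2=c; i(8)→9·8+2≡22=w; l(11)→9·11+2≡23=x; y(24)→9·24+2≡10=k (all mod 26).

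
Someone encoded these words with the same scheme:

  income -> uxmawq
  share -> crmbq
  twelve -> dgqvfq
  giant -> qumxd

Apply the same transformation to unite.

The shift depends on letter class: consonant n→x is +10, but vowel i→u is +12. Two shifts are in play — +12 for a/e/i/o/u, +10 for every other letter.
On unite: u(vowel)+12=g, n(cons)+10=x, i(vowel)+12=u, t(cons)+10=d, e(vowel)+12=q.

gxudq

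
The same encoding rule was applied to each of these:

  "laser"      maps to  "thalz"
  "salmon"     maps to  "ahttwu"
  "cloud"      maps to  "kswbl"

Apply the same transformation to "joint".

rvqub

A repeating key of period 2 is used — shifts +8, +7 over and over.
On joint: j+8=r, o+7=v, i+8=q, n+7=u, t+8=b.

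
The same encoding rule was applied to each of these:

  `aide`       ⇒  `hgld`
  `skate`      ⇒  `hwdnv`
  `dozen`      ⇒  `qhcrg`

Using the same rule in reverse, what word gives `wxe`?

The output letters match the input read backwards, each shifted +3: aide reversed is edia. Two steps: reverse the string, then apply a Caesar shift of +3.
Undoing it on wxe: shift back: w−3=t, x−3=u, e−3=b → tub; then reverse → but.

but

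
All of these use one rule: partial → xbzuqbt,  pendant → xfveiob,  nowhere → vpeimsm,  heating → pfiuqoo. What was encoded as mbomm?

Shifts by position in partial: pos 0: p→x (+8), pos 1: a→b (+1), pos 2: r→z (+8), pos 3: t→u (+1) — repeating every 2. A repeating key of period 2 is used — shifts +8, +1 over and over.
Undoing it on mbomm: m−8=e, b−1=a, o−8=g, m−1=l, m−8=e.

eagle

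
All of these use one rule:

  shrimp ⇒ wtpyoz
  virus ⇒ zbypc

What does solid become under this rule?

The word is reversed, then every letter is shifted forward by 7.
Applying it to solid: reverse → dilos; then shift: d+7=k, i+7=p, l+7=s, o+7=v, s+7=z.

kpsvz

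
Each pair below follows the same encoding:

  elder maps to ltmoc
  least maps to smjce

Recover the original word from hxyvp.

In elder: e→l is +7, l→t is +8, d→m is +9, e→o is +10 — the shift increases by 1 each position. The shift increases by 1 at each position, starting from +7: 7, 8, 9, ….
Reversing it on hxyvp: h−7=a, x−8=p, y−9=p, v−10=l, p−11=e.

apple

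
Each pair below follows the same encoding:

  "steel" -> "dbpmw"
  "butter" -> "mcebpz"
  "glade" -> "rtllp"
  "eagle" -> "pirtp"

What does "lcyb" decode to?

Shifts by position in steel: pos 0: s→d (+11), pos 1: t→b (+8), pos 2: e→p (+11), pos 3: e→m (+8) — repeating every 2. The shifts repeat in a cycle of length 2: positions 0,1,… shift by +11, +8, then the pattern repeats.
Decoding lcyb: l−11=a, c−8=u, y−11=n, b−8=t.

aunt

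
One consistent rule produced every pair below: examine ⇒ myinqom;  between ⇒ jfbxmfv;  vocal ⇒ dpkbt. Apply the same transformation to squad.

arcbl

Shifts by position in examine: pos 0: e→m (+8), pos 1: x→y (+1), pos 2: a→i (+8), pos 3: m→n (+1) — repeating every 2. The shifts repeat in a cycle of length 2: positions 0,1,… shift by +8, +1, then the pattern repeats.
Applying it to squad: s+8=a, q+1=r, u+8=c, a+1=b, d+8=l.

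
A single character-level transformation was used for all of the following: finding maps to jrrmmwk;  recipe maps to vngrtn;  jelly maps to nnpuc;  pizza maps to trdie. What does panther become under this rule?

Shifts by position in finding: pos 0: f→j (+4), pos 1: i→r (+9), pos 2: n→r (+4), pos 3: d→m (+9) — repeating every 2. The shifts repeat in a cycle of length 2: positions 0,1,… shift by +4, +9, then the pattern repeats.
Applying it to panther: p+4=t, a+9=j, n+4=r, t+9=c, h+4=l, e+9=n, r+4=v.

tjrclnv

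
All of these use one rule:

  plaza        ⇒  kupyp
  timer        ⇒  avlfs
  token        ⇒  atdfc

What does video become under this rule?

This is an affine cipher: with a=0,…,z=25, each position x becomes (17x+15) mod 26.
Applying it to video: v(21)→17·21+15≡8=i; i(8)→17·8+15≡21=v; d(3)→17·3+15≡14=o; e(4)→17·4+15≡5=f; o(14)→17·14+15≡19=t (all mod 26).

ivoft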